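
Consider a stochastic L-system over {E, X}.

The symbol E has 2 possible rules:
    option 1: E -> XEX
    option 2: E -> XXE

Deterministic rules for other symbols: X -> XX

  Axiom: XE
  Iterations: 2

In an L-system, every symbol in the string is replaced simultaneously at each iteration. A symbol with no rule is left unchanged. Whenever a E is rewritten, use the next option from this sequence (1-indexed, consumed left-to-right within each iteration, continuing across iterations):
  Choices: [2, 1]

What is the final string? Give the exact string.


Answer: XXXXXXXXXEX

Derivation:
Step 0: XE
Step 1: XXXXE  (used choices [2])
Step 2: XXXXXXXXXEX  (used choices [1])


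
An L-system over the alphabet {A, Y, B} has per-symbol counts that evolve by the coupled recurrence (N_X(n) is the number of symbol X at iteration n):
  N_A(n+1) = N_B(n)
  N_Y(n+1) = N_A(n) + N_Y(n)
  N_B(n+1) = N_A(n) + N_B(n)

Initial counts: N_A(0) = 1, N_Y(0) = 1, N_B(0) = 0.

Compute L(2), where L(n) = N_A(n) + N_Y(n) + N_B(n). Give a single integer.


Answer: 4

Derivation:
Step 0: N_A=1, N_Y=1, N_B=0, L=2
Step 1: N_A=0, N_Y=2, N_B=1, L=3
Step 2: N_A=1, N_Y=2, N_B=1, L=4


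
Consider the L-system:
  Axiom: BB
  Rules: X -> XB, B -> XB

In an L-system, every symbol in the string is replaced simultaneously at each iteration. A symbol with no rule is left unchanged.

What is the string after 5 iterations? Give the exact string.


Answer: XBXBXBXBXBXBXBXBXBXBXBXBXBXBXBXBXBXBXBXBXBXBXBXBXBXBXBXBXBXBXBXB

Derivation:
Step 0: BB
Step 1: XBXB
Step 2: XBXBXBXB
Step 3: XBXBXBXBXBXBXBXB
Step 4: XBXBXBXBXBXBXBXBXBXBXBXBXBXBXBXB
Step 5: XBXBXBXBXBXBXBXBXBXBXBXBXBXBXBXBXBXBXBXBXBXBXBXBXBXBXBXBXBXBXBXB


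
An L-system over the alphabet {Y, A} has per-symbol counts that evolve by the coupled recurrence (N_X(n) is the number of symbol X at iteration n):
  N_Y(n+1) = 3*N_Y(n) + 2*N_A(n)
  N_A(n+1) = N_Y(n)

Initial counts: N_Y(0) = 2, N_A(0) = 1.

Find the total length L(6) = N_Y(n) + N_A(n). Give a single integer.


Step 0: N_Y=2, N_A=1, L=3
Step 1: N_Y=8, N_A=2, L=10
Step 2: N_Y=28, N_A=8, L=36
Step 3: N_Y=100, N_A=28, L=128
Step 4: N_Y=356, N_A=100, L=456
Step 5: N_Y=1268, N_A=356, L=1624
Step 6: N_Y=4516, N_A=1268, L=5784

Answer: 5784


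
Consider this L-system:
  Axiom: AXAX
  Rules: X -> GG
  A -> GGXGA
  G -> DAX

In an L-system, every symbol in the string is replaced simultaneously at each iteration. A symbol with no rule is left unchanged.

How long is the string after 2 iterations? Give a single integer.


Step 0: length = 4
Step 1: length = 14
Step 2: length = 44

Answer: 44


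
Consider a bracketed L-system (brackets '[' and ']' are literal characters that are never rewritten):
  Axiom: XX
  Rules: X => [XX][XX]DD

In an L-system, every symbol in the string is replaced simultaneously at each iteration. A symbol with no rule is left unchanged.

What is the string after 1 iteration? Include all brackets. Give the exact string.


Answer: [XX][XX]DD[XX][XX]DD

Derivation:
Step 0: XX
Step 1: [XX][XX]DD[XX][XX]DD


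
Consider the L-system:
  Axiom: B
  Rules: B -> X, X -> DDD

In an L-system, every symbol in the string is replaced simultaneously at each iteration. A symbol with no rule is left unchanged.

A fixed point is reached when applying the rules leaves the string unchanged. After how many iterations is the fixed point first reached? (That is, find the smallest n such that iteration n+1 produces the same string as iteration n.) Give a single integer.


Step 0: B
Step 1: X
Step 2: DDD
Step 3: DDD  (unchanged — fixed point at step 2)

Answer: 2


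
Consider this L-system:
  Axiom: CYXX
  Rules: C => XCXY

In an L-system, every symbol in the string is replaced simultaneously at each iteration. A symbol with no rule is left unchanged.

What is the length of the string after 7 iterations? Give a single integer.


Answer: 25

Derivation:
Step 0: length = 4
Step 1: length = 7
Step 2: length = 10
Step 3: length = 13
Step 4: length = 16
Step 5: length = 19
Step 6: length = 22
Step 7: length = 25


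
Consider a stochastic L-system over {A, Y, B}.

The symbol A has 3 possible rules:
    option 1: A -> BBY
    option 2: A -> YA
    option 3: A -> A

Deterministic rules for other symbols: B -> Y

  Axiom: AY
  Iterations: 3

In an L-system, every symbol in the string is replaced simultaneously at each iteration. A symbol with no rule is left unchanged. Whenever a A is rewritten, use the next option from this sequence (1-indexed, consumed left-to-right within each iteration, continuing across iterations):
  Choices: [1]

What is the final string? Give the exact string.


Answer: YYYY

Derivation:
Step 0: AY
Step 1: BBYY  (used choices [1])
Step 2: YYYY  (used choices [])
Step 3: YYYY  (used choices [])


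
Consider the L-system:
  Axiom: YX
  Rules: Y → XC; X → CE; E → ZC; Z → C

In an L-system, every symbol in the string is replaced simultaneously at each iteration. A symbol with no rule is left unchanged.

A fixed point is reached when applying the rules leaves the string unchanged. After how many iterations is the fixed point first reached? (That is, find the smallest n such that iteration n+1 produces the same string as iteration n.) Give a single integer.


Step 0: YX
Step 1: XCCE
Step 2: CECCZC
Step 3: CZCCCCC
Step 4: CCCCCCC
Step 5: CCCCCCC  (unchanged — fixed point at step 4)

Answer: 4


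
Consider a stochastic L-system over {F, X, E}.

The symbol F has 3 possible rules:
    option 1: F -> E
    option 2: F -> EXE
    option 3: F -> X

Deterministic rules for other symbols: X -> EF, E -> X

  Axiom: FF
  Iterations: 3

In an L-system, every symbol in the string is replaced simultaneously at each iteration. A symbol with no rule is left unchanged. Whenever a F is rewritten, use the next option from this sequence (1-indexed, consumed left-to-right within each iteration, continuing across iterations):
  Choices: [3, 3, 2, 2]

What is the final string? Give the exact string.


Step 0: FF
Step 1: XX  (used choices [3, 3])
Step 2: EFEF  (used choices [])
Step 3: XEXEXEXE  (used choices [2, 2])

Answer: XEXEXEXE


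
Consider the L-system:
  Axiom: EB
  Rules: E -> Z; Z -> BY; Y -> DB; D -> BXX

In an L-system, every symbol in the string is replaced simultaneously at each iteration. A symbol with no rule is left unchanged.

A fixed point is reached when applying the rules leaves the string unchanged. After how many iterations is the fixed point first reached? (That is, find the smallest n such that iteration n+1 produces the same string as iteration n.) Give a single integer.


Answer: 4

Derivation:
Step 0: EB
Step 1: ZB
Step 2: BYB
Step 3: BDBB
Step 4: BBXXBB
Step 5: BBXXBB  (unchanged — fixed point at step 4)


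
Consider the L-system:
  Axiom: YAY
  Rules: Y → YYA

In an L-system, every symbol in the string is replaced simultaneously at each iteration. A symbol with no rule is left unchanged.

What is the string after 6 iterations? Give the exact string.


Step 0: YAY
Step 1: YYAAYYA
Step 2: YYAYYAAAYYAYYAA
Step 3: YYAYYAAYYAYYAAAAYYAYYAAYYAYYAAA
Step 4: YYAYYAAYYAYYAAAYYAYYAAYYAYYAAAAAYYAYYAAYYAYYAAAYYAYYAAYYAYYAAAA
Step 5: YYAYYAAYYAYYAAAYYAYYAAYYAYYAAAAYYAYYAAYYAYYAAAYYAYYAAYYAYYAAAAAAYYAYYAAYYAYYAAAYYAYYAAYYAYYAAAAYYAYYAAYYAYYAAAYYAYYAAYYAYYAAAAA
Step 6: YYAYYAAYYAYYAAAYYAYYAAYYAYYAAAAYYAYYAAYYAYYAAAYYAYYAAYYAYYAAAAAYYAYYAAYYAYYAAAYYAYYAAYYAYYAAAAYYAYYAAYYAYYAAAYYAYYAAYYAYYAAAAAAAYYAYYAAYYAYYAAAYYAYYAAYYAYYAAAAYYAYYAAYYAYYAAAYYAYYAAYYAYYAAAAAYYAYYAAYYAYYAAAYYAYYAAYYAYYAAAAYYAYYAAYYAYYAAAYYAYYAAYYAYYAAAAAA

Answer: YYAYYAAYYAYYAAAYYAYYAAYYAYYAAAAYYAYYAAYYAYYAAAYYAYYAAYYAYYAAAAAYYAYYAAYYAYYAAAYYAYYAAYYAYYAAAAYYAYYAAYYAYYAAAYYAYYAAYYAYYAAAAAAAYYAYYAAYYAYYAAAYYAYYAAYYAYYAAAAYYAYYAAYYAYYAAAYYAYYAAYYAYYAAAAAYYAYYAAYYAYYAAAYYAYYAAYYAYYAAAAYYAYYAAYYAYYAAAYYAYYAAYYAYYAAAAAA


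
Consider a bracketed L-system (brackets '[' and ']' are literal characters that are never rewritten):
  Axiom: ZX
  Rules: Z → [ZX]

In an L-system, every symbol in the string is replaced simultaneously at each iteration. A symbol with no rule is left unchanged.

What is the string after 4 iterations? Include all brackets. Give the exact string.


Answer: [[[[ZX]X]X]X]X

Derivation:
Step 0: ZX
Step 1: [ZX]X
Step 2: [[ZX]X]X
Step 3: [[[ZX]X]X]X
Step 4: [[[[ZX]X]X]X]X


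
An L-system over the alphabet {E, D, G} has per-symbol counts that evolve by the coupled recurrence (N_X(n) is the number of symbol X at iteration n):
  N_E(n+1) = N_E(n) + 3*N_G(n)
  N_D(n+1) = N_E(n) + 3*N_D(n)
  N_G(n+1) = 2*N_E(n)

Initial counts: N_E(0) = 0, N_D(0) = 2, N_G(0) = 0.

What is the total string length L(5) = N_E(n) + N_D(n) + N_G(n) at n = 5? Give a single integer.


Step 0: N_E=0, N_D=2, N_G=0, L=2
Step 1: N_E=0, N_D=6, N_G=0, L=6
Step 2: N_E=0, N_D=18, N_G=0, L=18
Step 3: N_E=0, N_D=54, N_G=0, L=54
Step 4: N_E=0, N_D=162, N_G=0, L=162
Step 5: N_E=0, N_D=486, N_G=0, L=486

Answer: 486


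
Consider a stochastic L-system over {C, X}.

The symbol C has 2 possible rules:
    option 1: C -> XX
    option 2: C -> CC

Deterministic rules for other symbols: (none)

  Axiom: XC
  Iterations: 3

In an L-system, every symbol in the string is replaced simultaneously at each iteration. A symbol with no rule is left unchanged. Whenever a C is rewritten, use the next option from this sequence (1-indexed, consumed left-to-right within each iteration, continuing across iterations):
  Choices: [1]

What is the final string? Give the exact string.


Answer: XXX

Derivation:
Step 0: XC
Step 1: XXX  (used choices [1])
Step 2: XXX  (used choices [])
Step 3: XXX  (used choices [])


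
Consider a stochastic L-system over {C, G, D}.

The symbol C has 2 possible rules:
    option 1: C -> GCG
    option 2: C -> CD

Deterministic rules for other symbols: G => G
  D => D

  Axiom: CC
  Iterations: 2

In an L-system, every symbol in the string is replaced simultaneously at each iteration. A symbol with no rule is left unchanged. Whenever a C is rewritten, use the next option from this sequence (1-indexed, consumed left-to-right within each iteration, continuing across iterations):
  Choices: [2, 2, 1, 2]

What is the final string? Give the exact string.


Answer: GCGDCDD

Derivation:
Step 0: CC
Step 1: CDCD  (used choices [2, 2])
Step 2: GCGDCDD  (used choices [1, 2])


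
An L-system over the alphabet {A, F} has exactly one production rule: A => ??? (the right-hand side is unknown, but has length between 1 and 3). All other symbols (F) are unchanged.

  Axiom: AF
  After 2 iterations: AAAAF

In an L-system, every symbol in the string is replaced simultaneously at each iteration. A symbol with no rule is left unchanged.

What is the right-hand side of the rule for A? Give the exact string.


Answer: AA

Derivation:
Trying A => AA:
  Step 0: AF
  Step 1: AAF
  Step 2: AAAAF
Matches the given result.


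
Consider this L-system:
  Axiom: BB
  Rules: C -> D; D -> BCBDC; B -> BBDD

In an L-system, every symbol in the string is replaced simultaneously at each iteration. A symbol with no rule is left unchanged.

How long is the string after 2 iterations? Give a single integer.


Step 0: length = 2
Step 1: length = 8
Step 2: length = 36

Answer: 36


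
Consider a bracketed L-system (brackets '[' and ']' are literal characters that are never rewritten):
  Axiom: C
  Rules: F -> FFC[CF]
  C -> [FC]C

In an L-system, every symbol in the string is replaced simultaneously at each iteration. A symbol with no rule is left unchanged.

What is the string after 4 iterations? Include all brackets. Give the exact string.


Answer: [FFC[CF]FFC[CF][FC]C[[FC]CFFC[CF]]FFC[CF]FFC[CF][FC]C[[FC]CFFC[CF]][FFC[CF][FC]C][FC]C[[FFC[CF][FC]C][FC]CFFC[CF]FFC[CF][FC]C[[FC]CFFC[CF]]][FFC[CF]FFC[CF][FC]C[[FC]CFFC[CF]][FFC[CF][FC]C][FC]C][FFC[CF][FC]C][FC]C][FFC[CF]FFC[CF][FC]C[[FC]CFFC[CF]][FFC[CF][FC]C][FC]C][FFC[CF][FC]C][FC]C

Derivation:
Step 0: C
Step 1: [FC]C
Step 2: [FFC[CF][FC]C][FC]C
Step 3: [FFC[CF]FFC[CF][FC]C[[FC]CFFC[CF]][FFC[CF][FC]C][FC]C][FFC[CF][FC]C][FC]C
Step 4: [FFC[CF]FFC[CF][FC]C[[FC]CFFC[CF]]FFC[CF]FFC[CF][FC]C[[FC]CFFC[CF]][FFC[CF][FC]C][FC]C[[FFC[CF][FC]C][FC]CFFC[CF]FFC[CF][FC]C[[FC]CFFC[CF]]][FFC[CF]FFC[CF][FC]C[[FC]CFFC[CF]][FFC[CF][FC]C][FC]C][FFC[CF][FC]C][FC]C][FFC[CF]FFC[CF][FC]C[[FC]CFFC[CF]][FFC[CF][FC]C][FC]C][FFC[CF][FC]C][FC]C


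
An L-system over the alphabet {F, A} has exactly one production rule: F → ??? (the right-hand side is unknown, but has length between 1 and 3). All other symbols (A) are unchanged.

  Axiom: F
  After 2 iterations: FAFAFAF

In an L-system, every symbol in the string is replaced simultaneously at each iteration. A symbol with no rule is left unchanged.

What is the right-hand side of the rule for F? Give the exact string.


Trying F → FAF:
  Step 0: F
  Step 1: FAF
  Step 2: FAFAFAF
Matches the given result.

Answer: FAF


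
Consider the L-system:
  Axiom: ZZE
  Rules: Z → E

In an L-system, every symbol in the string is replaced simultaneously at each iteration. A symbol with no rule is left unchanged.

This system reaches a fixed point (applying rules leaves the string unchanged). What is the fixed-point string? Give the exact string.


Answer: EEE

Derivation:
Step 0: ZZE
Step 1: EEE
Step 2: EEE  (unchanged — fixed point at step 1)


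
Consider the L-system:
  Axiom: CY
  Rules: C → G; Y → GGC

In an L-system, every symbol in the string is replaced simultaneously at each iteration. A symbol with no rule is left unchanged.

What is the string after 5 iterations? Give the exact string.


Answer: GGGG

Derivation:
Step 0: CY
Step 1: GGGC
Step 2: GGGG
Step 3: GGGG
Step 4: GGGG
Step 5: GGGG


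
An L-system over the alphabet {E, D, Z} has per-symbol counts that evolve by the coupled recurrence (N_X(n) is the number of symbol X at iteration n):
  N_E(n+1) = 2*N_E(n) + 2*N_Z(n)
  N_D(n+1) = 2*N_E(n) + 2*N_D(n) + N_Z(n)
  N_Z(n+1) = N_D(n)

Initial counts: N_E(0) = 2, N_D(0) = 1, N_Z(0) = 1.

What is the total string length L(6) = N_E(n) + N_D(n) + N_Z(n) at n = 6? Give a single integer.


Answer: 5512

Derivation:
Step 0: N_E=2, N_D=1, N_Z=1, L=4
Step 1: N_E=6, N_D=7, N_Z=1, L=14
Step 2: N_E=14, N_D=27, N_Z=7, L=48
Step 3: N_E=42, N_D=89, N_Z=27, L=158
Step 4: N_E=138, N_D=289, N_Z=89, L=516
Step 5: N_E=454, N_D=943, N_Z=289, L=1686
Step 6: N_E=1486, N_D=3083, N_Z=943, L=5512


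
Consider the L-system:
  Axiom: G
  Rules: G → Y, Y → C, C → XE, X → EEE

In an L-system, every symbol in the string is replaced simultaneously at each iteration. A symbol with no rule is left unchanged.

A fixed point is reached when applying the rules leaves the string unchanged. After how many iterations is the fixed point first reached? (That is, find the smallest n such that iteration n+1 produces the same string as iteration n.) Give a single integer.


Answer: 4

Derivation:
Step 0: G
Step 1: Y
Step 2: C
Step 3: XE
Step 4: EEEE
Step 5: EEEE  (unchanged — fixed point at step 4)


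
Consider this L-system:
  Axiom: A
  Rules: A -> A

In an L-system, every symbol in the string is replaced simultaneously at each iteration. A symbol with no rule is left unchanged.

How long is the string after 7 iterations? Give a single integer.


Answer: 1

Derivation:
Step 0: length = 1
Step 1: length = 1
Step 2: length = 1
Step 3: length = 1
Step 4: length = 1
Step 5: length = 1
Step 6: length = 1
Step 7: length = 1


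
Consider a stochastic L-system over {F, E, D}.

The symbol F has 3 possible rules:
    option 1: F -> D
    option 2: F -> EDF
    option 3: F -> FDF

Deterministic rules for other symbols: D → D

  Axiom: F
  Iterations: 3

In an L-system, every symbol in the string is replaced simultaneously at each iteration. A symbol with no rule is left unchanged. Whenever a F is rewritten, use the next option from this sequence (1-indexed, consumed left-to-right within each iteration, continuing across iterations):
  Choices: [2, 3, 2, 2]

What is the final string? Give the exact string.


Step 0: F
Step 1: EDF  (used choices [2])
Step 2: EDFDF  (used choices [3])
Step 3: EDEDFDEDF  (used choices [2, 2])

Answer: EDEDFDEDF


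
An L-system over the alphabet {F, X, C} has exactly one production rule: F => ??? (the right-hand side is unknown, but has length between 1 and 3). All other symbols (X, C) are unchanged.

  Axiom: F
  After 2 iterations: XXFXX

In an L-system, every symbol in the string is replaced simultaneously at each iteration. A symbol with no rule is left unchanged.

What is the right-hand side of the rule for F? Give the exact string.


Trying F => XFX:
  Step 0: F
  Step 1: XFX
  Step 2: XXFXX
Matches the given result.

Answer: XFX


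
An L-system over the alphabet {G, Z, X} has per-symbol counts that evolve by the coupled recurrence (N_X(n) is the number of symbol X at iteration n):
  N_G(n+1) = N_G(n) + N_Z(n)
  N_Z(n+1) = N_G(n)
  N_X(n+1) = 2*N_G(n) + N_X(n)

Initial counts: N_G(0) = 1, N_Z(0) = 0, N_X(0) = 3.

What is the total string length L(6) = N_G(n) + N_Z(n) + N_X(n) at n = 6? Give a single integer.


Step 0: N_G=1, N_Z=0, N_X=3, L=4
Step 1: N_G=1, N_Z=1, N_X=5, L=7
Step 2: N_G=2, N_Z=1, N_X=7, L=10
Step 3: N_G=3, N_Z=2, N_X=11, L=16
Step 4: N_G=5, N_Z=3, N_X=17, L=25
Step 5: N_G=8, N_Z=5, N_X=27, L=40
Step 6: N_G=13, N_Z=8, N_X=43, L=64

Answer: 64


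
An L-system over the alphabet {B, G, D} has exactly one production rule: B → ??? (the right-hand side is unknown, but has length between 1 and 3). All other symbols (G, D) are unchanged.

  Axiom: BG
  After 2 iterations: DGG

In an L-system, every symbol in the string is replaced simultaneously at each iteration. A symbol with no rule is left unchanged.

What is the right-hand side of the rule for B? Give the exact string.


Trying B → DG:
  Step 0: BG
  Step 1: DGG
  Step 2: DGG
Matches the given result.

Answer: DG


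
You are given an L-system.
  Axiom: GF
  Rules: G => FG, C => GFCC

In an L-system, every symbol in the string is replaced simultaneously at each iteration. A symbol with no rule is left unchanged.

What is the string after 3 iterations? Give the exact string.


Answer: FFFGF

Derivation:
Step 0: GF
Step 1: FGF
Step 2: FFGF
Step 3: FFFGF


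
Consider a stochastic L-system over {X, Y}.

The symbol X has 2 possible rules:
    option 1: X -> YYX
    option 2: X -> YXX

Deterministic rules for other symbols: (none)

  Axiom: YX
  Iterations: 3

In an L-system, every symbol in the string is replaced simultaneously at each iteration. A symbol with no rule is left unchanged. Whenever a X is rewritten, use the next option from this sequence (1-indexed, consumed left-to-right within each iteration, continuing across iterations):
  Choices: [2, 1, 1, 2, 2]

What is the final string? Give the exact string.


Answer: YYYYYXXYYYXX

Derivation:
Step 0: YX
Step 1: YYXX  (used choices [2])
Step 2: YYYYXYYX  (used choices [1, 1])
Step 3: YYYYYXXYYYXX  (used choices [2, 2])


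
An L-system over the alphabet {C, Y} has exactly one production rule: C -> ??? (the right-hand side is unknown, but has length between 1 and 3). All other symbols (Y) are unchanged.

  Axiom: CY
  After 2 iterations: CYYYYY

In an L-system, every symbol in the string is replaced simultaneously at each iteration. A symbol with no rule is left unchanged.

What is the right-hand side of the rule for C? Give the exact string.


Trying C -> CYY:
  Step 0: CY
  Step 1: CYYY
  Step 2: CYYYYY
Matches the given result.

Answer: CYY


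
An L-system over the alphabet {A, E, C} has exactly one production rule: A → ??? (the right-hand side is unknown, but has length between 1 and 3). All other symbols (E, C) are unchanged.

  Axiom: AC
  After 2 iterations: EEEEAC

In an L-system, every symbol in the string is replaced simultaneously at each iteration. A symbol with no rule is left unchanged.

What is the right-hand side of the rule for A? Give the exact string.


Trying A → EEA:
  Step 0: AC
  Step 1: EEAC
  Step 2: EEEEAC
Matches the given result.

Answer: EEA


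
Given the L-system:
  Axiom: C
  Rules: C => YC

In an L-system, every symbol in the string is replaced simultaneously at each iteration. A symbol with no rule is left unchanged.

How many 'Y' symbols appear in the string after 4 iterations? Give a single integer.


Step 0: C  (0 'Y')
Step 1: YC  (1 'Y')
Step 2: YYC  (2 'Y')
Step 3: YYYC  (3 'Y')
Step 4: YYYYC  (4 'Y')

Answer: 4


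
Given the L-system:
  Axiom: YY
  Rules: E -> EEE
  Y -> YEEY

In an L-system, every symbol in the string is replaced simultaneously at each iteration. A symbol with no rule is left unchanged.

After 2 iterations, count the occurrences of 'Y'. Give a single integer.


Answer: 8

Derivation:
Step 0: YY  (2 'Y')
Step 1: YEEYYEEY  (4 'Y')
Step 2: YEEYEEEEEEYEEYYEEYEEEEEEYEEY  (8 'Y')


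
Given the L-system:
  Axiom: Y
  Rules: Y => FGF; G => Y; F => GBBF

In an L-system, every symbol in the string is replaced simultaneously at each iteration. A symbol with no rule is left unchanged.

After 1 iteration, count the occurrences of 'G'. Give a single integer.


Step 0: Y  (0 'G')
Step 1: FGF  (1 'G')

Answer: 1


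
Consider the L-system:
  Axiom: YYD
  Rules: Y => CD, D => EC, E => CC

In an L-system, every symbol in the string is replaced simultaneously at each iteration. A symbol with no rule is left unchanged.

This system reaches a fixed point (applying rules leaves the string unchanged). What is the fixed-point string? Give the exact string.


Answer: CCCCCCCCCCC

Derivation:
Step 0: YYD
Step 1: CDCDEC
Step 2: CECCECCCC
Step 3: CCCCCCCCCCC
Step 4: CCCCCCCCCCC  (unchanged — fixed point at step 3)


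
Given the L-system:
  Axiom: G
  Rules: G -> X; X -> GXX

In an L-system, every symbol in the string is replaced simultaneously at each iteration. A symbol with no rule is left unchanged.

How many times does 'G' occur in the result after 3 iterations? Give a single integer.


Step 0: G  (1 'G')
Step 1: X  (0 'G')
Step 2: GXX  (1 'G')
Step 3: XGXXGXX  (2 'G')

Answer: 2


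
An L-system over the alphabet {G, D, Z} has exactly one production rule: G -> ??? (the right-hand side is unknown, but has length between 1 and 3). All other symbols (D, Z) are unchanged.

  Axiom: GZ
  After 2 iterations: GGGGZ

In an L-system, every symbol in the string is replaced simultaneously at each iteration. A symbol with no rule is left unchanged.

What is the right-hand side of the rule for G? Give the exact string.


Trying G -> GG:
  Step 0: GZ
  Step 1: GGZ
  Step 2: GGGGZ
Matches the given result.

Answer: GG


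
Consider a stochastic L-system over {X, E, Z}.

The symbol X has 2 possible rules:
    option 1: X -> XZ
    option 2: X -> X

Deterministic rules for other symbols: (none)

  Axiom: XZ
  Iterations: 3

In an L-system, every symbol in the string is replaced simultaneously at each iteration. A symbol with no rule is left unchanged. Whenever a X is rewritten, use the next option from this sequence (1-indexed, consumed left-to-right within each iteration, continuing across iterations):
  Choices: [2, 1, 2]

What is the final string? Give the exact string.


Step 0: XZ
Step 1: XZ  (used choices [2])
Step 2: XZZ  (used choices [1])
Step 3: XZZ  (used choices [2])

Answer: XZZ


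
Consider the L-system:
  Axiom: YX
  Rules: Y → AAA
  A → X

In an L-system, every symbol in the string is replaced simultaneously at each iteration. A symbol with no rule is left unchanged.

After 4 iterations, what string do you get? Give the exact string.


Answer: XXXX

Derivation:
Step 0: YX
Step 1: AAAX
Step 2: XXXX
Step 3: XXXX
Step 4: XXXX


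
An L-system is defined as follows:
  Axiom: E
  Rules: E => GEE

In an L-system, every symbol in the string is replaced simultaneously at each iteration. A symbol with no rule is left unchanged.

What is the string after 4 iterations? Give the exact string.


Step 0: E
Step 1: GEE
Step 2: GGEEGEE
Step 3: GGGEEGEEGGEEGEE
Step 4: GGGGEEGEEGGEEGEEGGGEEGEEGGEEGEE

Answer: GGGGEEGEEGGEEGEEGGGEEGEEGGEEGEE


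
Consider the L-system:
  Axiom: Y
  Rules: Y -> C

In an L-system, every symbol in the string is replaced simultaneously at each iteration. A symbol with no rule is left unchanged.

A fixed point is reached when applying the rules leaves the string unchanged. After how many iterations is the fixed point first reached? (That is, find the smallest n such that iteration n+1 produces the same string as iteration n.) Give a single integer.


Answer: 1

Derivation:
Step 0: Y
Step 1: C
Step 2: C  (unchanged — fixed point at step 1)


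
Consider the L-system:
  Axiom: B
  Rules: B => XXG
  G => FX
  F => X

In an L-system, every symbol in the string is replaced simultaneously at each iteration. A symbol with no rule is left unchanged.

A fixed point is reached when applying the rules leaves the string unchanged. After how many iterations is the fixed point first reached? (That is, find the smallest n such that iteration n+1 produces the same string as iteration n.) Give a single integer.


Answer: 3

Derivation:
Step 0: B
Step 1: XXG
Step 2: XXFX
Step 3: XXXX
Step 4: XXXX  (unchanged — fixed point at step 3)


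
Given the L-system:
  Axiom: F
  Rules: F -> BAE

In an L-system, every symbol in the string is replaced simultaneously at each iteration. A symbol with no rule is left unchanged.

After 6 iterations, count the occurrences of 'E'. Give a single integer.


Step 0: F  (0 'E')
Step 1: BAE  (1 'E')
Step 2: BAE  (1 'E')
Step 3: BAE  (1 'E')
Step 4: BAE  (1 'E')
Step 5: BAE  (1 'E')
Step 6: BAE  (1 'E')

Answer: 1


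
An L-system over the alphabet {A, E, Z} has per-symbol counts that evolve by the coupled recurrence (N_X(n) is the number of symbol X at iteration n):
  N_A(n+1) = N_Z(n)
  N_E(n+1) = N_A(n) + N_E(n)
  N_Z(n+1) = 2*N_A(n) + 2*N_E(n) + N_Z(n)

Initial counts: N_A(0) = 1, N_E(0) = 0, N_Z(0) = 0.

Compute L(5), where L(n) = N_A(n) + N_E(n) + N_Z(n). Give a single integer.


Answer: 99

Derivation:
Step 0: N_A=1, N_E=0, N_Z=0, L=1
Step 1: N_A=0, N_E=1, N_Z=2, L=3
Step 2: N_A=2, N_E=1, N_Z=4, L=7
Step 3: N_A=4, N_E=3, N_Z=10, L=17
Step 4: N_A=10, N_E=7, N_Z=24, L=41
Step 5: N_A=24, N_E=17, N_Z=58, L=99


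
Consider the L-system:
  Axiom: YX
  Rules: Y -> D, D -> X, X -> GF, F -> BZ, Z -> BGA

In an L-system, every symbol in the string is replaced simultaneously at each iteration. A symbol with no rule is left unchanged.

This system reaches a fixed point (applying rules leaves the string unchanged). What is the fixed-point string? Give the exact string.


Answer: GBBGAGBBGA

Derivation:
Step 0: YX
Step 1: DGF
Step 2: XGBZ
Step 3: GFGBBGA
Step 4: GBZGBBGA
Step 5: GBBGAGBBGA
Step 6: GBBGAGBBGA  (unchanged — fixed point at step 5)


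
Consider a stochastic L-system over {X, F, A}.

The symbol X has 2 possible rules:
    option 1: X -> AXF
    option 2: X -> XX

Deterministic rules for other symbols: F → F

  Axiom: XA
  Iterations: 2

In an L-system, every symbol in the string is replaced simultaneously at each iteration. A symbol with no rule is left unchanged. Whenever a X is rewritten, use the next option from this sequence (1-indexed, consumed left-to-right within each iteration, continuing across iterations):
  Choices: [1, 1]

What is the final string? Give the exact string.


Answer: AAXFFA

Derivation:
Step 0: XA
Step 1: AXFA  (used choices [1])
Step 2: AAXFFA  (used choices [1])


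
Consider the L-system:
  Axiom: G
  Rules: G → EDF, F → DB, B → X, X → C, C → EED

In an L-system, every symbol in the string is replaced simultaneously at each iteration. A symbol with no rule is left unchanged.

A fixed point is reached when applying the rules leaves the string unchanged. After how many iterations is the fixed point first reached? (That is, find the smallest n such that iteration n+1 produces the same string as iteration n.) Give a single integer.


Step 0: G
Step 1: EDF
Step 2: EDDB
Step 3: EDDX
Step 4: EDDC
Step 5: EDDEED
Step 6: EDDEED  (unchanged — fixed point at step 5)

Answer: 5


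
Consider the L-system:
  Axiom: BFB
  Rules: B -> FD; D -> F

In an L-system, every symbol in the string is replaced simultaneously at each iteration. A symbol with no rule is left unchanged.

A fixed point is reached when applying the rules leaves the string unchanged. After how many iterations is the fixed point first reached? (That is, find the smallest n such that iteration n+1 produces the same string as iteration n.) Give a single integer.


Step 0: BFB
Step 1: FDFFD
Step 2: FFFFF
Step 3: FFFFF  (unchanged — fixed point at step 2)

Answer: 2


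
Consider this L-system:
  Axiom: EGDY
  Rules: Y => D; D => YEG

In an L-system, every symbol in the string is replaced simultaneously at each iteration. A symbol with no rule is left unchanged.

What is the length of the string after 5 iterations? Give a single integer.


Step 0: length = 4
Step 1: length = 6
Step 2: length = 8
Step 3: length = 10
Step 4: length = 12
Step 5: length = 14

Answer: 14


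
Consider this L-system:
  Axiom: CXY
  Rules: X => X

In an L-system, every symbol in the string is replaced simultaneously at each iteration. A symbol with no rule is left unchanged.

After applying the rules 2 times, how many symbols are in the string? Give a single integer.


Step 0: length = 3
Step 1: length = 3
Step 2: length = 3

Answer: 3


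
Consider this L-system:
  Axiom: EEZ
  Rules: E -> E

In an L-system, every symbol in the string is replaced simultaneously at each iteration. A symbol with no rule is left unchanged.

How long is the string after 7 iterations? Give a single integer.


Step 0: length = 3
Step 1: length = 3
Step 2: length = 3
Step 3: length = 3
Step 4: length = 3
Step 5: length = 3
Step 6: length = 3
Step 7: length = 3

Answer: 3


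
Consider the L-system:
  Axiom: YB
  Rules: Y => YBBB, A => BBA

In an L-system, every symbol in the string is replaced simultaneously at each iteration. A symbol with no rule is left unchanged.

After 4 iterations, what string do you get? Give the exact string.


Answer: YBBBBBBBBBBBBB

Derivation:
Step 0: YB
Step 1: YBBBB
Step 2: YBBBBBBB
Step 3: YBBBBBBBBBB
Step 4: YBBBBBBBBBBBBB


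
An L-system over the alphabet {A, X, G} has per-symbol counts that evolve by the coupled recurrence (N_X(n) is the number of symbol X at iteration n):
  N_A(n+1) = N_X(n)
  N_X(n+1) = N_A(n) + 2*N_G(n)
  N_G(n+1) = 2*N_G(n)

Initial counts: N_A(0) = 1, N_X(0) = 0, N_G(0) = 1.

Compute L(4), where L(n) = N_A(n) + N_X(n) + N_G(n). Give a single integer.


Answer: 47

Derivation:
Step 0: N_A=1, N_X=0, N_G=1, L=2
Step 1: N_A=0, N_X=3, N_G=2, L=5
Step 2: N_A=3, N_X=4, N_G=4, L=11
Step 3: N_A=4, N_X=11, N_G=8, L=23
Step 4: N_A=11, N_X=20, N_G=16, L=47


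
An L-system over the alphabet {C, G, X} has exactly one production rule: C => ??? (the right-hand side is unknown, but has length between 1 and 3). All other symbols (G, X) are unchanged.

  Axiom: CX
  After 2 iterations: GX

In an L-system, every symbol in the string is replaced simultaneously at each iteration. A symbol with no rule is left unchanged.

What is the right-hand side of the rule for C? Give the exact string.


Answer: G

Derivation:
Trying C => G:
  Step 0: CX
  Step 1: GX
  Step 2: GX
Matches the given result.


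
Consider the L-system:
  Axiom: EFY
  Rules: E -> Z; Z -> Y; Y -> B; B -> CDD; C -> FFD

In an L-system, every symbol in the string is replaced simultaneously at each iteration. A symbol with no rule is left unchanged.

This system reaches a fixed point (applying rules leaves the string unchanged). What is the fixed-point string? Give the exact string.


Answer: FFDDDFFFDDD

Derivation:
Step 0: EFY
Step 1: ZFB
Step 2: YFCDD
Step 3: BFFFDDD
Step 4: CDDFFFDDD
Step 5: FFDDDFFFDDD
Step 6: FFDDDFFFDDD  (unchanged — fixed point at step 5)


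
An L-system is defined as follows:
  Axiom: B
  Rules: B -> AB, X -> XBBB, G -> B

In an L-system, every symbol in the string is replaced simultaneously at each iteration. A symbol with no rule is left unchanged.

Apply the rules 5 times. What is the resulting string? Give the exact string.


Step 0: B
Step 1: AB
Step 2: AAB
Step 3: AAAB
Step 4: AAAAB
Step 5: AAAAAB

Answer: AAAAAB


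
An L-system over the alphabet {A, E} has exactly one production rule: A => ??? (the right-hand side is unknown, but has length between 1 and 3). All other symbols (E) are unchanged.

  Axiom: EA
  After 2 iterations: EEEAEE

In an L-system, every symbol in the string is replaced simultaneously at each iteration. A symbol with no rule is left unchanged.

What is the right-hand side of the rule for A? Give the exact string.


Answer: EAE

Derivation:
Trying A => EAE:
  Step 0: EA
  Step 1: EEAE
  Step 2: EEEAEE
Matches the given result.


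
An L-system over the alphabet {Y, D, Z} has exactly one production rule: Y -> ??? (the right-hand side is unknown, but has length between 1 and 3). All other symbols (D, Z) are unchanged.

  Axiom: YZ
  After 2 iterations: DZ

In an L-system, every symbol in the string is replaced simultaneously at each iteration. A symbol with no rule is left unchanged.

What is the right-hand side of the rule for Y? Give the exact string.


Trying Y -> D:
  Step 0: YZ
  Step 1: DZ
  Step 2: DZ
Matches the given result.

Answer: D


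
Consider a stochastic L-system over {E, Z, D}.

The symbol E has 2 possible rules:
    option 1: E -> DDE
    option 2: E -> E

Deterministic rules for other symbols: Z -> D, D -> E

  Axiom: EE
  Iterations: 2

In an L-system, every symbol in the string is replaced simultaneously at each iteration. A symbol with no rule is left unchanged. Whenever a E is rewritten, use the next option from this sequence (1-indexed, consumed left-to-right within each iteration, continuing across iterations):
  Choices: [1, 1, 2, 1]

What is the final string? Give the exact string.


Step 0: EE
Step 1: DDEDDE  (used choices [1, 1])
Step 2: EEEEEDDE  (used choices [2, 1])

Answer: EEEEEDDE


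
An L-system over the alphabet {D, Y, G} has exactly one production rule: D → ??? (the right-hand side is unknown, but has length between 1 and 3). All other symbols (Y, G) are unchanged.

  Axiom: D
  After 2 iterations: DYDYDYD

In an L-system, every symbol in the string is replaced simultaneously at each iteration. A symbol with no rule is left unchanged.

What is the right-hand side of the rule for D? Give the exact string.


Trying D → DYD:
  Step 0: D
  Step 1: DYD
  Step 2: DYDYDYD
Matches the given result.

Answer: DYD


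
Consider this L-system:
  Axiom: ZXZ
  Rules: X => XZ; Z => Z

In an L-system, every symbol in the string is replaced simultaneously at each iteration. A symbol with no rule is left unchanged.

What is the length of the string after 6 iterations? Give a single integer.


Answer: 9

Derivation:
Step 0: length = 3
Step 1: length = 4
Step 2: length = 5
Step 3: length = 6
Step 4: length = 7
Step 5: length = 8
Step 6: length = 9


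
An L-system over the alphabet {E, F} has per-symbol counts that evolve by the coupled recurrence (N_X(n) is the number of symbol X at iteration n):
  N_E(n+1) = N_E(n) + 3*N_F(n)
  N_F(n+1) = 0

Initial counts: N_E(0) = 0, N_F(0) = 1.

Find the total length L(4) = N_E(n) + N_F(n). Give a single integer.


Step 0: N_E=0, N_F=1, L=1
Step 1: N_E=3, N_F=0, L=3
Step 2: N_E=3, N_F=0, L=3
Step 3: N_E=3, N_F=0, L=3
Step 4: N_E=3, N_F=0, L=3

Answer: 3


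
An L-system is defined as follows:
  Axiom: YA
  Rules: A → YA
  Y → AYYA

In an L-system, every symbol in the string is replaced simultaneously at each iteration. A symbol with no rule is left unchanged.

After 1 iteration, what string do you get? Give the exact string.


Answer: AYYAYA

Derivation:
Step 0: YA
Step 1: AYYAYA


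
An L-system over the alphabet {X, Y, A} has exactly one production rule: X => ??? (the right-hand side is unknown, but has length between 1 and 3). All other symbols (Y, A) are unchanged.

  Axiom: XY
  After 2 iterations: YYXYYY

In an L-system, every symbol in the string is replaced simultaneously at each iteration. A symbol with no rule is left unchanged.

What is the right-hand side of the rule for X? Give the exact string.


Trying X => YXY:
  Step 0: XY
  Step 1: YXYY
  Step 2: YYXYYY
Matches the given result.

Answer: YXY


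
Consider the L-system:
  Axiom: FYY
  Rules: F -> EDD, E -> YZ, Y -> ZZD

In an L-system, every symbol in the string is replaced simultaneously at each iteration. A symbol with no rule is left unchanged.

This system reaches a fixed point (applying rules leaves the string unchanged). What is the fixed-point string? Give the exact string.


Answer: ZZDZDDZZDZZD

Derivation:
Step 0: FYY
Step 1: EDDZZDZZD
Step 2: YZDDZZDZZD
Step 3: ZZDZDDZZDZZD
Step 4: ZZDZDDZZDZZD  (unchanged — fixed point at step 3)


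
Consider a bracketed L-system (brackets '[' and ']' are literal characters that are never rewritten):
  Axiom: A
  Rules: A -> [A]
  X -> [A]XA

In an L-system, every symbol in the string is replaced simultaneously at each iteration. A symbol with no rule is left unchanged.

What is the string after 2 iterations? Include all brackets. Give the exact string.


Answer: [[A]]

Derivation:
Step 0: A
Step 1: [A]
Step 2: [[A]]


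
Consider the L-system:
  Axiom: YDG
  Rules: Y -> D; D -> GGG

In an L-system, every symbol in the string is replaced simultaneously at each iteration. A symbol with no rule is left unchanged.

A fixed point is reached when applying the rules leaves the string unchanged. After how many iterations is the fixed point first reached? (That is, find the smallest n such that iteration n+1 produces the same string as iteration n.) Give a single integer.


Step 0: YDG
Step 1: DGGGG
Step 2: GGGGGGG
Step 3: GGGGGGG  (unchanged — fixed point at step 2)

Answer: 2


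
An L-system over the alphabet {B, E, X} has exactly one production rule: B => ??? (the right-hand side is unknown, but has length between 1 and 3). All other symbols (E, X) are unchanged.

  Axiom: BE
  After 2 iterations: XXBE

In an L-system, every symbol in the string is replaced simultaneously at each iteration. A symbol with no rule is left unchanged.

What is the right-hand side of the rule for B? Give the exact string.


Trying B => XB:
  Step 0: BE
  Step 1: XBE
  Step 2: XXBE
Matches the given result.

Answer: XB


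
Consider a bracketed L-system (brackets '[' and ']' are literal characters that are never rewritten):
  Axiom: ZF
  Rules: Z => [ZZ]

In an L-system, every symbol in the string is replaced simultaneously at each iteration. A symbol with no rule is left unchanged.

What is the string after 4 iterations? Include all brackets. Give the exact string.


Answer: [[[[ZZ][ZZ]][[ZZ][ZZ]]][[[ZZ][ZZ]][[ZZ][ZZ]]]]F

Derivation:
Step 0: ZF
Step 1: [ZZ]F
Step 2: [[ZZ][ZZ]]F
Step 3: [[[ZZ][ZZ]][[ZZ][ZZ]]]F
Step 4: [[[[ZZ][ZZ]][[ZZ][ZZ]]][[[ZZ][ZZ]][[ZZ][ZZ]]]]F


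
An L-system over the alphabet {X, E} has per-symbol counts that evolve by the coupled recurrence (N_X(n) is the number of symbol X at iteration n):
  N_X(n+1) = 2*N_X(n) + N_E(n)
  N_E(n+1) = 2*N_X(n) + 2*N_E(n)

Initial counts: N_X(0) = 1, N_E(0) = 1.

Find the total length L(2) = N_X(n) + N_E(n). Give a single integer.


Step 0: N_X=1, N_E=1, L=2
Step 1: N_X=3, N_E=4, L=7
Step 2: N_X=10, N_E=14, L=24

Answer: 24


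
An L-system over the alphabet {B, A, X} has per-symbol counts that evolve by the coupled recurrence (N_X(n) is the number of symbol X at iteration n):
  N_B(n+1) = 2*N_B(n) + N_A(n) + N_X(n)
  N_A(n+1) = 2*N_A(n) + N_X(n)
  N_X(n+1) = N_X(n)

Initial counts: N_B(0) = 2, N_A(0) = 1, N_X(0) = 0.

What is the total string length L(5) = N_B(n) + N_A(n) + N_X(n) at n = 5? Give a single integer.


Answer: 176

Derivation:
Step 0: N_B=2, N_A=1, N_X=0, L=3
Step 1: N_B=5, N_A=2, N_X=0, L=7
Step 2: N_B=12, N_A=4, N_X=0, L=16
Step 3: N_B=28, N_A=8, N_X=0, L=36
Step 4: N_B=64, N_A=16, N_X=0, L=80
Step 5: N_B=144, N_A=32, N_X=0, L=176


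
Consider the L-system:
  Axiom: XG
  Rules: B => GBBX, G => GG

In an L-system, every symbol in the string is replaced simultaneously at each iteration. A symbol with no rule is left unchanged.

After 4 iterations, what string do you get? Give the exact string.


Step 0: XG
Step 1: XGG
Step 2: XGGGG
Step 3: XGGGGGGGG
Step 4: XGGGGGGGGGGGGGGGG

Answer: XGGGGGGGGGGGGGGGG
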